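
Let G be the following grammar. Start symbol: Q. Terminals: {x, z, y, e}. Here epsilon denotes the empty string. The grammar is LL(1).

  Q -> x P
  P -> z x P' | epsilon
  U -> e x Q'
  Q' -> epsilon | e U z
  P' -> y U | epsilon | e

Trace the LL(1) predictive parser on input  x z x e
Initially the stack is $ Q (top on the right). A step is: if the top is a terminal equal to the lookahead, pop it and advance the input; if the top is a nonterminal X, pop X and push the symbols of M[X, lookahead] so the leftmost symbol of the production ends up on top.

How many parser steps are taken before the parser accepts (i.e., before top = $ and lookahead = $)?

     Stack     Input      Action
  1  $ Q       x z x e $  expand Q -> x P
  2  $ P x     x z x e $  match x
  3  $ P       z x e $    expand P -> z x P'
  4  $ P' x z  z x e $    match z
  5  $ P' x    x e $      match x
  6  $ P'      e $        expand P' -> e
  7  $ e       e $        match e
Accept reached after 7 steps.

7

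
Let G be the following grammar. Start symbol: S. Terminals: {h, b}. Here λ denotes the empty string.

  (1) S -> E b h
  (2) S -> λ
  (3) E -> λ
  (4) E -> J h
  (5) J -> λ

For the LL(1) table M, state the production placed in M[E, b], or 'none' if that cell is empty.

FIRST(J): from J->λ we get {λ}. So FIRST(J) = {λ}.
FIRST(E): from E->λ we get {λ}; from E->J h we get {h}. So FIRST(E) = {λ, h}.
FIRST(S): from S->E b h we get {b, h}; from S->λ we get {λ}. So FIRST(S) = {λ, b, h}.
FOLLOW(S) includes $ since S is the start symbol.
FOLLOW(E): in S->E b h, E is followed by b h with FIRST {b}. Thus FOLLOW(E) = {b}.
For E -> λ: FIRST(λ) = {λ}, so it goes in M[E, t] for t ∈ {}; since λ ∈ FIRST, also for every t ∈ FOLLOW(E) = {b}.
For E -> J h: FIRST(J h) = {h}, so it goes in M[E, t] for t ∈ {h}.

E -> λ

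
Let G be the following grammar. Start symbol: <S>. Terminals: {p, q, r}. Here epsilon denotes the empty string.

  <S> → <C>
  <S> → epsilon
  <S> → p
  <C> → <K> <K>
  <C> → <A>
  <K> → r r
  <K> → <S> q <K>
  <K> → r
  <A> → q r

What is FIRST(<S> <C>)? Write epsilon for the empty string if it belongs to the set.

FIRST(<A>) = {q}
FIRST(<S>) = {epsilon, p, q, r}  (via <C>)
FIRST(<K>) = {p, q, r}  (via <S> q <K>)
FIRST(<C>) = {p, q, r}  (via <K> <K>, <A>)
FIRST(<S> <C>): take FIRST of each symbol in turn, carrying on past any symbol whose FIRST contains epsilon; result {p, q, r}.

{p, q, r}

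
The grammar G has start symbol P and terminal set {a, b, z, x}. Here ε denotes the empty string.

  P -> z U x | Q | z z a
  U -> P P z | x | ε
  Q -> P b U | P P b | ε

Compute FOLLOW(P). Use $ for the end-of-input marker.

{$, b, z}

FIRST(P) = {ε, b, z}  (via Q)
FIRST(U) = {ε, b, x, z}  (via P P z)
FIRST(Q) = {ε, b, z}  (via P b U, P P b)
FOLLOW(P) includes $ since P is the start symbol.
FOLLOW(P): in U->P P z (occurrence 1), P is followed by P z with FIRST {b, z}; in U->P P z (occurrence 2), P is followed by z with FIRST {z}; in Q->P b U, P is followed by b U with FIRST {b}; in Q->P P b (occurrence 1), P is followed by P b with FIRST {b, z}; in Q->P P b (occurrence 2), P is followed by b with FIRST {b}. Thus FOLLOW(P) = {$, b, z}.
FOLLOW(Q): in P->Q, the suffix after Q is empty, so FOLLOW(Q) ⊇ FOLLOW(P) = {$, b, z}. Thus FOLLOW(Q) = {$, b, z}.
FOLLOW(U): in P->z U x, U is followed by x with FIRST {x}; in Q->P b U, the suffix after U is empty, so FOLLOW(U) ⊇ FOLLOW(Q) = {$, b, z}. Thus FOLLOW(U) = {$, b, x, z}.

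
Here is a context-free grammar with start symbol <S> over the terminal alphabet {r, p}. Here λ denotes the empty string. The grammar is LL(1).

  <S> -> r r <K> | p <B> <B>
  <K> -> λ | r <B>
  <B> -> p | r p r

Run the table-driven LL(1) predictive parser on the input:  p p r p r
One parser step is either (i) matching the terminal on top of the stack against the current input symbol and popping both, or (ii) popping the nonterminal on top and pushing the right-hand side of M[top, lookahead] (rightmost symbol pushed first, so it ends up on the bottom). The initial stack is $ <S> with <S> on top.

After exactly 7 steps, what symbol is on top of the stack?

r

     Stack        Input        Action
  1  $ <S>        p p r p r $  expand <S> -> p <B> <B>
  2  $ <B> <B> p  p p r p r $  match p
  3  $ <B> <B>    p r p r $    expand <B> -> p
  4  $ <B> p      p r p r $    match p
  5  $ <B>        r p r $      expand <B> -> r p r
  6  $ r p r      r p r $      match r
  7  $ r p        p r $        match p
Stack after step 7: $ r (top = r).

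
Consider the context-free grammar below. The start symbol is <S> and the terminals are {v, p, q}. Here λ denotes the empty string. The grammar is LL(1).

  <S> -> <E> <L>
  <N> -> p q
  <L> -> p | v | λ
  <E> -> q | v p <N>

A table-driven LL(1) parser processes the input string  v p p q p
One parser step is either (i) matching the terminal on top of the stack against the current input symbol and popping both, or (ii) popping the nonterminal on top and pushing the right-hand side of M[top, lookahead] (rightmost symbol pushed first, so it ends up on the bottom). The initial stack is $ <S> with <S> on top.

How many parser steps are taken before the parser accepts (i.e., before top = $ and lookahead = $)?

9

step 1: stack=$ <S>  input=v p p q p $  — expand <S> -> <E> <L>
step 2: stack=$ <L> <E>  input=v p p q p $  — expand <E> -> v p <N>
step 3: stack=$ <L> <N> p v  input=v p p q p $  — match v
step 4: stack=$ <L> <N> p  input=p p q p $  — match p
step 5: stack=$ <L> <N>  input=p q p $  — expand <N> -> p q
step 6: stack=$ <L> q p  input=p q p $  — match p
step 7: stack=$ <L> q  input=q p $  — match q
step 8: stack=$ <L>  input=p $  — expand <L> -> p
step 9: stack=$ p  input=p $  — match p
Accept reached after 9 steps.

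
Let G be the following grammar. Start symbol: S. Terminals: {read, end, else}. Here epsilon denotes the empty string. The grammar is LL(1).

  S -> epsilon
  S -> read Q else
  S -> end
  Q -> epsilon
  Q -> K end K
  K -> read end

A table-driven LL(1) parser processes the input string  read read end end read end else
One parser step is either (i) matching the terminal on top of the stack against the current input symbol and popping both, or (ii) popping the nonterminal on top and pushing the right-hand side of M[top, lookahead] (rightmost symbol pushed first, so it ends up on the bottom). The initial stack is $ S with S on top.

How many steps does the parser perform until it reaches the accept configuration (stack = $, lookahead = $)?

      Stack                  Input                              Action
   1  $ S                    read read end end read end else $  expand S -> read Q else
   2  $ else Q read          read read end end read end else $  match read
   3  $ else Q               read end end read end else $       expand Q -> K end K
   4  $ else K end K         read end end read end else $       expand K -> read end
   5  $ else K end end read  read end end read end else $       match read
   6  $ else K end end       end end read end else $            match end
   7  $ else K end           end read end else $                match end
   8  $ else K               read end else $                    expand K -> read end
   9  $ else end read        read end else $                    match read
  10  $ else end             end else $                         match end
  11  $ else                 else $                             match else
Accept reached after 11 steps.

11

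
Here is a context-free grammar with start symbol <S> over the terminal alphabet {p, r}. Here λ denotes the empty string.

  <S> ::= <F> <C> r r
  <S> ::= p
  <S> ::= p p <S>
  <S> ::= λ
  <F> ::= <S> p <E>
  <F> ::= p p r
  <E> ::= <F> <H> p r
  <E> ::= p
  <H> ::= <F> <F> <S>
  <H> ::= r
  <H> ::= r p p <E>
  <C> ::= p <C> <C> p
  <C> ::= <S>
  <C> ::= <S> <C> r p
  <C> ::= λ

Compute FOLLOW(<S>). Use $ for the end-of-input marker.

{$, p, r}

FIRST(<S>) = {λ, p}  (via <F> <C> r r)
FIRST(<F>) = {p}  (via <S> p <E>)
FIRST(<C>) = {λ, p, r}  (via <S>, <S> <C> r p)
FIRST(<E>) = {p}  (via <F> <H> p r)
FIRST(<H>) = {p, r}  (via <F> <F> <S>)
FOLLOW(<S>) includes $ since <S> is the start symbol.
FOLLOW(<H>): in <E>::=<F> <H> p r, <H> is followed by p r with FIRST {p}. Thus FOLLOW(<H>) = {p}.
FOLLOW(<F>): in <S>::=<F> <C> r r, <F> is followed by <C> r r with FIRST {p, r}; in <E>::=<F> <H> p r, <F> is followed by <H> p r with FIRST {p, r}; in <H>::=<F> <F> <S> (occurrence 1), <F> is followed by <F> <S> with FIRST {p}; in <H>::=<F> <F> <S> (occurrence 2), <F> is followed by <S> with FIRST {λ, p}; in <H>::=<F> <F> <S> (occurrence 2), the suffix after <F> is nullable, so FOLLOW(<F>) ⊇ FOLLOW(<H>) = {p}. Thus FOLLOW(<F>) = {p, r}.
FOLLOW(<E>): in <F>::=<S> p <E>, the suffix after <E> is empty, so FOLLOW(<E>) ⊇ FOLLOW(<F>) = {p, r}; in <H>::=r p p <E>, the suffix after <E> is empty, so FOLLOW(<E>) ⊇ FOLLOW(<H>) = {p}. Thus FOLLOW(<E>) = {p, r}.
FOLLOW(<C>): in <S>::=<F> <C> r r, <C> is followed by r r with FIRST {r}; in <C>::=p <C> <C> p (occurrence 1), <C> is followed by <C> p with FIRST {p, r}; in <C>::=p <C> <C> p (occurrence 2), <C> is followed by p with FIRST {p}; in <C>::=<S> <C> r p, <C> is followed by r p with FIRST {r}. Thus FOLLOW(<C>) = {p, r}.
FOLLOW(<S>): in <S>::=p p <S>, the suffix after <S> is empty (adds nothing new); in <F>::=<S> p <E>, <S> is followed by p <E> with FIRST {p}; in <H>::=<F> <F> <S>, the suffix after <S> is empty, so FOLLOW(<S>) ⊇ FOLLOW(<H>) = {p}; in <C>::=<S>, the suffix after <S> is empty, so FOLLOW(<S>) ⊇ FOLLOW(<C>) = {p, r}; in <C>::=<S> <C> r p, <S> is followed by <C> r p with FIRST {p, r}. Thus FOLLOW(<S>) = {$, p, r}.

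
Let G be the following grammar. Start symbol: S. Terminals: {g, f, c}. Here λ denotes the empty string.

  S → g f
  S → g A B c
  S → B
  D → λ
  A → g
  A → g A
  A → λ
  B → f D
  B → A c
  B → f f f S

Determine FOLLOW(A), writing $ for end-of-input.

FIRST(D) = {λ}
FIRST(A) = {λ, g}
FIRST(B) = {c, f, g}  (via A c)
FIRST(S) = {c, f, g}  (via B)
FOLLOW(S) includes $ since S is the start symbol.
FOLLOW(A): in S→g A B c, A is followed by B c with FIRST {c, f, g}; in A→g A, the suffix after A is empty (adds nothing new); in B→A c, A is followed by c with FIRST {c}. Thus FOLLOW(A) = {c, f, g}.
FOLLOW(S): in B→f f f S, the suffix after S is empty, so FOLLOW(S) ⊇ FOLLOW(B) = {$, c}. Thus FOLLOW(S) = {$, c}.
FOLLOW(B): in S→g A B c, B is followed by c with FIRST {c}; in S→B, the suffix after B is empty, so FOLLOW(B) ⊇ FOLLOW(S) = {$, c}. Thus FOLLOW(B) = {$, c}.
FOLLOW(D): in B→f D, the suffix after D is empty, so FOLLOW(D) ⊇ FOLLOW(B) = {$, c}. Thus FOLLOW(D) = {$, c}.

{c, f, g}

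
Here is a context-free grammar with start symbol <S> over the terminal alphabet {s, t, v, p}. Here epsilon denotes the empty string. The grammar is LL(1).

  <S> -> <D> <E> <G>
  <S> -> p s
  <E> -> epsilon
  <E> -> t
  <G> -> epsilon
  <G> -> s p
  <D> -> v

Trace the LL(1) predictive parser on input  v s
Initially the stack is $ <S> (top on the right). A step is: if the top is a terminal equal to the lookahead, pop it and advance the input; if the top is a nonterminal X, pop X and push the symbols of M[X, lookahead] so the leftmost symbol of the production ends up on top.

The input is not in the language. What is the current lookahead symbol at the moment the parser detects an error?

$

     Stack          Input  Action
  1  $ <S>          v s $  expand <S> -> <D> <E> <G>
  2  $ <G> <E> <D>  v s $  expand <D> -> v
  3  $ <G> <E> v    v s $  match v
  4  $ <G> <E>      s $    expand <E> -> epsilon
  5  $ <G>          s $    expand <G> -> s p
  6  $ p s          s $    match s
  7  $ p            $      error: top is terminal p but lookahead is $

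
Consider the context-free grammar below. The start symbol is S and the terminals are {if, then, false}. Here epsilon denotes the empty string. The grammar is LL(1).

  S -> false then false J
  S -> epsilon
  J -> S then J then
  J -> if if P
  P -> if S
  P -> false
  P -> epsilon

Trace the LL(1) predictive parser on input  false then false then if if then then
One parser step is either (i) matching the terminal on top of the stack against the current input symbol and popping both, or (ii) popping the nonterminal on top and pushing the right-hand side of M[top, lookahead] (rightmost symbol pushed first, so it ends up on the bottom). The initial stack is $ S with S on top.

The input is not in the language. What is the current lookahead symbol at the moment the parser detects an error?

then

step 1: stack=$ S  input=false then false then if if then then $  — expand S -> false then false J
step 2: stack=$ J false then false  input=false then false then if if then then $  — match false
step 3: stack=$ J false then  input=then false then if if then then $  — match then
step 4: stack=$ J false  input=false then if if then then $  — match false
step 5: stack=$ J  input=then if if then then $  — expand J -> S then J then
step 6: stack=$ then J then S  input=then if if then then $  — expand S -> epsilon
step 7: stack=$ then J then  input=then if if then then $  — match then
step 8: stack=$ then J  input=if if then then $  — expand J -> if if P
step 9: stack=$ then P if if  input=if if then then $  — match if
step 10: stack=$ then P if  input=if then then $  — match if
step 11: stack=$ then P  input=then then $  — expand P -> epsilon
step 12: stack=$ then  input=then then $  — match then
step 13: stack=$  input=then $  — error: stack empty but input remains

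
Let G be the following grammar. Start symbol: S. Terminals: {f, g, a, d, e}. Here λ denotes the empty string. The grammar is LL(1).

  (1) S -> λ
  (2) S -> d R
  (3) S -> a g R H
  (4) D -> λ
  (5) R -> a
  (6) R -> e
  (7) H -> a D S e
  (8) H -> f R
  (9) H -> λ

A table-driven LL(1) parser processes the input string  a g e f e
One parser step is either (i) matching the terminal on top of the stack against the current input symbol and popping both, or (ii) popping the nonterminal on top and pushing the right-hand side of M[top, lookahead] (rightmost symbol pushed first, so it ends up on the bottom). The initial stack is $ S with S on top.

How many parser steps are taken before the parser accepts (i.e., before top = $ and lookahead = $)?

     Stack      Input        Action
  1  $ S        a g e f e $  expand S -> a g R H
  2  $ H R g a  a g e f e $  match a
  3  $ H R g    g e f e $    match g
  4  $ H R      e f e $      expand R -> e
  5  $ H e      e f e $      match e
  6  $ H        f e $        expand H -> f R
  7  $ R f      f e $        match f
  8  $ R        e $          expand R -> e
  9  $ e        e $          match e
Accept reached after 9 steps.

9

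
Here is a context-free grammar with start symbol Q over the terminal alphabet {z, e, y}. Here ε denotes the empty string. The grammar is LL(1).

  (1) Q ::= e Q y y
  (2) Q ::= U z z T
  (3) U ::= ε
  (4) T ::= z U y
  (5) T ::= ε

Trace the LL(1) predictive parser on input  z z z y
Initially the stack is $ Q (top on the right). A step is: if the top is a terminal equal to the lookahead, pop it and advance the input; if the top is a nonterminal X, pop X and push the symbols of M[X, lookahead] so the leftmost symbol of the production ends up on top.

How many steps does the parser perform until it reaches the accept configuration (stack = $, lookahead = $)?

8

step 1: stack=$ Q  input=z z z y $  — expand Q ::= U z z T
step 2: stack=$ T z z U  input=z z z y $  — expand U ::= ε
step 3: stack=$ T z z  input=z z z y $  — match z
step 4: stack=$ T z  input=z z y $  — match z
step 5: stack=$ T  input=z y $  — expand T ::= z U y
step 6: stack=$ y U z  input=z y $  — match z
step 7: stack=$ y U  input=y $  — expand U ::= ε
step 8: stack=$ y  input=y $  — match y
Accept reached after 8 steps.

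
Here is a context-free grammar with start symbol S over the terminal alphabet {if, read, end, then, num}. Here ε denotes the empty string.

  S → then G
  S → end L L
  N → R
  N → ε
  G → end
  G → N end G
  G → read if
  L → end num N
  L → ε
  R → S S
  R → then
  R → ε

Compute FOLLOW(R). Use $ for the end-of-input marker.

{$, end, then}

FIRST(S): from S→then G we get {then}; from S→end L L we get {end}. So FIRST(S) = {end, then}.
FIRST(L): from L→end num N we get {end}; from L→ε we get {ε}. So FIRST(L) = {ε, end}.
FIRST(R): from R→S S we get {end, then}; from R→then we get {then}; from R→ε we get {ε}. So FIRST(R) = {ε, end, then}.
FIRST(N): from N→R we get {ε, end, then}; from N→ε we get {ε}. So FIRST(N) = {ε, end, then}.
FIRST(G): from G→end we get {end}; from G→N end G we get {end, then}; from G→read if we get {read}. So FIRST(G) = {end, read, then}.
FOLLOW(S) includes $ since S is the start symbol.
FOLLOW(S): in R→S S (occurrence 1), S is followed by S with FIRST {end, then}; in R→S S (occurrence 2), the suffix after S is empty, so FOLLOW(S) ⊇ FOLLOW(R) = {$, end, then}. Thus FOLLOW(S) = {$, end, then}.
FOLLOW(G): in S→then G, the suffix after G is empty, so FOLLOW(G) ⊇ FOLLOW(S) = {$, end, then}; in G→N end G, the suffix after G is empty (adds nothing new). Thus FOLLOW(G) = {$, end, then}.
FOLLOW(L): in S→end L L (occurrence 1), L is followed by L with FIRST {ε, end}; in S→end L L (occurrence 1), the suffix after L is nullable, so FOLLOW(L) ⊇ FOLLOW(S) = {$, end, then}; in S→end L L (occurrence 2), the suffix after L is empty, so FOLLOW(L) ⊇ FOLLOW(S) = {$, end, then}. Thus FOLLOW(L) = {$, end, then}.
FOLLOW(N): in G→N end G, N is followed by end G with FIRST {end}; in L→end num N, the suffix after N is empty, so FOLLOW(N) ⊇ FOLLOW(L) = {$, end, then}. Thus FOLLOW(N) = {$, end, then}.
FOLLOW(R): in N→R, the suffix after R is empty, so FOLLOW(R) ⊇ FOLLOW(N) = {$, end, then}. Thus FOLLOW(R) = {$, end, then}.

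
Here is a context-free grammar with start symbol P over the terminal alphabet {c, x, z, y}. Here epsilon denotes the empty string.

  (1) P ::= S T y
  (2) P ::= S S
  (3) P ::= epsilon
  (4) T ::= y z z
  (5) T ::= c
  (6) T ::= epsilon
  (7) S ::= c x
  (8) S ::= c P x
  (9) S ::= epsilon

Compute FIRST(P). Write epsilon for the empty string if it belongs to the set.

{epsilon, c, y}

FIRST(T) = {epsilon, c, y}
FIRST(S) = {epsilon, c}
FIRST(P) = {epsilon, c, y}  (via S T y, S S)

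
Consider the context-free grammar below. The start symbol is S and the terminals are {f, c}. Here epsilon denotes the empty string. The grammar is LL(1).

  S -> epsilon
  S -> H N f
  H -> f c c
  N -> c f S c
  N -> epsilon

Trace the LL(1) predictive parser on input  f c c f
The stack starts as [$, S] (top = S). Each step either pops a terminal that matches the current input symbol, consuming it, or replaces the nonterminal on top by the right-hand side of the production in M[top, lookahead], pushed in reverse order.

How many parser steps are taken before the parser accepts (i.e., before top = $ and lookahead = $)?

step 1: stack=$ S  input=f c c f $  — expand S -> H N f
step 2: stack=$ f N H  input=f c c f $  — expand H -> f c c
step 3: stack=$ f N c c f  input=f c c f $  — match f
step 4: stack=$ f N c c  input=c c f $  — match c
step 5: stack=$ f N c  input=c f $  — match c
step 6: stack=$ f N  input=f $  — expand N -> epsilon
step 7: stack=$ f  input=f $  — match f
Accept reached after 7 steps.

7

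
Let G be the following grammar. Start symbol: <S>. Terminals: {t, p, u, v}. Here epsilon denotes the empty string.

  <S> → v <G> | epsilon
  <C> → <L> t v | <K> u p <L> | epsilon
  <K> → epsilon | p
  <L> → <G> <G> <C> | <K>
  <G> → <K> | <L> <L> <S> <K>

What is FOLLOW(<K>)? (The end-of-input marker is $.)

{$, p, t, u, v}

FIRST(<S>) = {epsilon, v}
FIRST(<K>) = {epsilon, p}
FIRST(<C>) = {epsilon, p, t, u, v}  (via <L> t v, <K> u p <L>)
FIRST(<L>) = {epsilon, p, t, u, v}  (via <G> <G> <C>, <K>)
FIRST(<G>) = {epsilon, p, t, u, v}  (via <K>, <L> <L> <S> <K>)
FOLLOW(<S>) includes $ since <S> is the start symbol.
FOLLOW(<S>): in <G>→<L> <L> <S> <K>, <S> is followed by <K> with FIRST {epsilon, p}; in <G>→<L> <L> <S> <K>, the suffix after <S> is nullable, so FOLLOW(<S>) ⊇ FOLLOW(<G>) = {$, p, t, u, v}. Thus FOLLOW(<S>) = {$, p, t, u, v}.
FOLLOW(<C>): in <L>→<G> <G> <C>, the suffix after <C> is empty, so FOLLOW(<C>) ⊇ FOLLOW(<L>) = {$, p, t, u, v}. Thus FOLLOW(<C>) = {$, p, t, u, v}.
FOLLOW(<K>): in <C>→<K> u p <L>, <K> is followed by u p <L> with FIRST {u}; in <L>→<K>, the suffix after <K> is empty, so FOLLOW(<K>) ⊇ FOLLOW(<L>) = {$, p, t, u, v}; in <G>→<K>, the suffix after <K> is empty, so FOLLOW(<K>) ⊇ FOLLOW(<G>) = {$, p, t, u, v}; in <G>→<L> <L> <S> <K>, the suffix after <K> is empty, so FOLLOW(<K>) ⊇ FOLLOW(<G>) = {$, p, t, u, v}. Thus FOLLOW(<K>) = {$, p, t, u, v}.
FOLLOW(<L>): in <C>→<L> t v, <L> is followed by t v with FIRST {t}; in <C>→<K> u p <L>, the suffix after <L> is empty, so FOLLOW(<L>) ⊇ FOLLOW(<C>) = {$, p, t, u, v}; in <G>→<L> <L> <S> <K> (occurrence 1), <L> is followed by <L> <S> <K> with FIRST {epsilon, p, t, u, v}; in <G>→<L> <L> <S> <K> (occurrence 1), the suffix after <L> is nullable, so FOLLOW(<L>) ⊇ FOLLOW(<G>) = {$, p, t, u, v}; in <G>→<L> <L> <S> <K> (occurrence 2), <L> is followed by <S> <K> with FIRST {epsilon, p, v}; in <G>→<L> <L> <S> <K> (occurrence 2), the suffix after <L> is nullable, so FOLLOW(<L>) ⊇ FOLLOW(<G>) = {$, p, t, u, v}. Thus FOLLOW(<L>) = {$, p, t, u, v}.
FOLLOW(<G>): in <S>→v <G>, the suffix after <G> is empty, so FOLLOW(<G>) ⊇ FOLLOW(<S>) = {$, p, t, u, v}; in <L>→<G> <G> <C> (occurrence 1), <G> is followed by <G> <C> with FIRST {epsilon, p, t, u, v}; in <L>→<G> <G> <C> (occurrence 1), the suffix after <G> is nullable, so FOLLOW(<G>) ⊇ FOLLOW(<L>) = {$, p, t, u, v}; in <L>→<G> <G> <C> (occurrence 2), <G> is followed by <C> with FIRST {epsilon, p, t, u, v}; in <L>→<G> <G> <C> (occurrence 2), the suffix after <G> is nullable, so FOLLOW(<G>) ⊇ FOLLOW(<L>) = {$, p, t, u, v}. Thus FOLLOW(<G>) = {$, p, t, u, v}.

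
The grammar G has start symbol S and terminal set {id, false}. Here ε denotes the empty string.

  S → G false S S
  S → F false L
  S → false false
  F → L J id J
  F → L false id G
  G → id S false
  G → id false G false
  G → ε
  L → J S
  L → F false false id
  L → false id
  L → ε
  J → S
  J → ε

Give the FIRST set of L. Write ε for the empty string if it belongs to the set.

FIRST(G) = {ε, id}
FIRST(S) = {false, id}  (via G false S S, F false L)
FIRST(J) = {ε, false, id}  (via S)
FIRST(F) = {false, id}  (via L J id J, L false id G)
FIRST(L) = {ε, false, id}  (via J S, F false false id)

{ε, false, id}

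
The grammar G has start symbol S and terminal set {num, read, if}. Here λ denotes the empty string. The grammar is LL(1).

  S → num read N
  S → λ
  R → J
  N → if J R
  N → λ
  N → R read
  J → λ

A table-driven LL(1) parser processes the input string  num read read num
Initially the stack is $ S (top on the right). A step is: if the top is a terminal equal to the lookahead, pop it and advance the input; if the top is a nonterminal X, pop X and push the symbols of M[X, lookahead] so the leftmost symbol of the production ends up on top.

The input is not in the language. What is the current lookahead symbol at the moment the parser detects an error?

num

step 1: stack=$ S  input=num read read num $  — expand S → num read N
step 2: stack=$ N read num  input=num read read num $  — match num
step 3: stack=$ N read  input=read read num $  — match read
step 4: stack=$ N  input=read num $  — expand N → R read
step 5: stack=$ read R  input=read num $  — expand R → J
step 6: stack=$ read J  input=read num $  — expand J → λ
step 7: stack=$ read  input=read num $  — match read
step 8: stack=$  input=num $  — error: stack empty but input remains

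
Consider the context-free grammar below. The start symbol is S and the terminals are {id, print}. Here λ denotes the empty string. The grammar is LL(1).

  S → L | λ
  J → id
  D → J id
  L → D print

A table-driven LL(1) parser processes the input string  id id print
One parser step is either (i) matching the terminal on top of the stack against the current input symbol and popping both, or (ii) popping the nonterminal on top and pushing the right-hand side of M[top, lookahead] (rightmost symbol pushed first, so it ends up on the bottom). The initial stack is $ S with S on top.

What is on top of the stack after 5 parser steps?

step 1: stack=$ S  input=id id print $  — expand S → L
step 2: stack=$ L  input=id id print $  — expand L → D print
step 3: stack=$ print D  input=id id print $  — expand D → J id
step 4: stack=$ print id J  input=id id print $  — expand J → id
step 5: stack=$ print id id  input=id id print $  — match id
Stack after step 5: $ print id (top = id).

id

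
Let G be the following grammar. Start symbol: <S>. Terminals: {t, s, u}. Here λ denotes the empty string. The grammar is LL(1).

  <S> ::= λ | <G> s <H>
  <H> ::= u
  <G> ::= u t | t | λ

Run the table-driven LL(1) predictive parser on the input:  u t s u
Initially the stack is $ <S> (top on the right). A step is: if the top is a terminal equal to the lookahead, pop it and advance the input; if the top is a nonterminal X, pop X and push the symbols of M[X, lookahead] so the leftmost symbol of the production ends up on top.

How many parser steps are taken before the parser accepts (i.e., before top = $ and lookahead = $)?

7

     Stack        Input      Action
  1  $ <S>        u t s u $  expand <S> ::= <G> s <H>
  2  $ <H> s <G>  u t s u $  expand <G> ::= u t
  3  $ <H> s t u  u t s u $  match u
  4  $ <H> s t    t s u $    match t
  5  $ <H> s      s u $      match s
  6  $ <H>        u $        expand <H> ::= u
  7  $ u          u $        match u
Accept reached after 7 steps.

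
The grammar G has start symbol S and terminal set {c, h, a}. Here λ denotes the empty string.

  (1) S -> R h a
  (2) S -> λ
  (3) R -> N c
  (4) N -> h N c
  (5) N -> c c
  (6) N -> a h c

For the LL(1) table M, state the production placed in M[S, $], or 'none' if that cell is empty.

S -> λ

FIRST(N) = {a, c, h}
FIRST(R) = {a, c, h}  (via N c)
FIRST(S) = {λ, a, c, h}  (via R h a)
FOLLOW(S) includes $ since S is the start symbol.
FOLLOW(S): S appears on no right-hand side. Thus FOLLOW(S) = {$}.
For S -> R h a: FIRST(R h a) = {a, c, h}, so it goes in M[S, t] for t ∈ {a, c, h}.
For S -> λ: FIRST(λ) = {λ}, so it goes in M[S, t] for t ∈ {}; since λ ∈ FIRST, also for every t ∈ FOLLOW(S) = {$}.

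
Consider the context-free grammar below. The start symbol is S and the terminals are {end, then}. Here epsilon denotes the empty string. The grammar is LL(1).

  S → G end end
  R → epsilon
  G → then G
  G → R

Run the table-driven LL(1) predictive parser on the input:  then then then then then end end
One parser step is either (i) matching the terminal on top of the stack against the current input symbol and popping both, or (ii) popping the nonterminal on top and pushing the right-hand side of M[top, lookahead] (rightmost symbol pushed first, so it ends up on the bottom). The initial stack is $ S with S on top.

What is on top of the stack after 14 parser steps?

      Stack             Input                               Action
   1  $ S               then then then then then end end $  expand S → G end end
   2  $ end end G       then then then then then end end $  expand G → then G
   3  $ end end G then  then then then then then end end $  match then
   4  $ end end G       then then then then end end $       expand G → then G
   5  $ end end G then  then then then then end end $       match then
   6  $ end end G       then then then end end $            expand G → then G
   7  $ end end G then  then then then end end $            match then
   8  $ end end G       then then end end $                 expand G → then G
   9  $ end end G then  then then end end $                 match then
  10  $ end end G       then end end $                      expand G → then G
  11  $ end end G then  then end end $                      match then
  12  $ end end G       end end $                           expand G → R
  13  $ end end R       end end $                           expand R → epsilon
  14  $ end end         end end $                           match end
Stack after step 14: $ end (top = end).

end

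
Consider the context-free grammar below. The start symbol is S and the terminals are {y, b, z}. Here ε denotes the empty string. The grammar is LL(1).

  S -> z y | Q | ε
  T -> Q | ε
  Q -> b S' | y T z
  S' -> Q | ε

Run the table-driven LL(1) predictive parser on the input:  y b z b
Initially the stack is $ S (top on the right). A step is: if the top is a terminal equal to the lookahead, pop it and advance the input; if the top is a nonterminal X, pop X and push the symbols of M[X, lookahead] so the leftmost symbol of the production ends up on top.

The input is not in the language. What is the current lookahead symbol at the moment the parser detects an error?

b

     Stack     Input      Action
  1  $ S       y b z b $  expand S -> Q
  2  $ Q       y b z b $  expand Q -> y T z
  3  $ z T y   y b z b $  match y
  4  $ z T     b z b $    expand T -> Q
  5  $ z Q     b z b $    expand Q -> b S'
  6  $ z S' b  b z b $    match b
  7  $ z S'    z b $      expand S' -> ε
  8  $ z       z b $      match z
  9  $         b $        error: stack empty but input remains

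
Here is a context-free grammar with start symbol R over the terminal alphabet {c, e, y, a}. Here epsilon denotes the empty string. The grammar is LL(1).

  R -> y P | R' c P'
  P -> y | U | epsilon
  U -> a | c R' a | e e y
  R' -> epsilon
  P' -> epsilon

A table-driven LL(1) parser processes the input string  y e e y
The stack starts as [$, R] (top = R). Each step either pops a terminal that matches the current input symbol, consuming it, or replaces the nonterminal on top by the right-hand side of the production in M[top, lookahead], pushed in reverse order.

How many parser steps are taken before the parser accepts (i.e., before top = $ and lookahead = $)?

7

step 1: stack=$ R  input=y e e y $  — expand R -> y P
step 2: stack=$ P y  input=y e e y $  — match y
step 3: stack=$ P  input=e e y $  — expand P -> U
step 4: stack=$ U  input=e e y $  — expand U -> e e y
step 5: stack=$ y e e  input=e e y $  — match e
step 6: stack=$ y e  input=e y $  — match e
step 7: stack=$ y  input=y $  — match y
Accept reached after 7 steps.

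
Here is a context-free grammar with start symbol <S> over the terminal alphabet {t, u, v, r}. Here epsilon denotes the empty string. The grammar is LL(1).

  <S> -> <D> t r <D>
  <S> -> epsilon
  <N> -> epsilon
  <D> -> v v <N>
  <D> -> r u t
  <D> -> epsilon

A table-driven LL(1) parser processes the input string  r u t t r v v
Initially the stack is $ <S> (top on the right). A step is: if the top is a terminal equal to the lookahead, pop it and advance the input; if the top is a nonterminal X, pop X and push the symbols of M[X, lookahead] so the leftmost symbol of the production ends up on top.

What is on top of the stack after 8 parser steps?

     Stack            Input            Action
  1  $ <S>            r u t t r v v $  expand <S> -> <D> t r <D>
  2  $ <D> r t <D>    r u t t r v v $  expand <D> -> r u t
  3  $ <D> r t t u r  r u t t r v v $  match r
  4  $ <D> r t t u    u t t r v v $    match u
  5  $ <D> r t t      t t r v v $      match t
  6  $ <D> r t        t r v v $        match t
  7  $ <D> r          r v v $          match r
  8  $ <D>            v v $            expand <D> -> v v <N>
Stack after step 8: $ <N> v v (top = v).

v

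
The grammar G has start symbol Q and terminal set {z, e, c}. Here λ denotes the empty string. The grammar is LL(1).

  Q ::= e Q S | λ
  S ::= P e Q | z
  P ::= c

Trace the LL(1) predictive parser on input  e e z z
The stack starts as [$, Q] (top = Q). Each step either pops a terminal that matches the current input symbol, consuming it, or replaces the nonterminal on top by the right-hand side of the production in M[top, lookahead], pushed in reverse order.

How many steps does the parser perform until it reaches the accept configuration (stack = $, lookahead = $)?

9

step 1: stack=$ Q  input=e e z z $  — expand Q ::= e Q S
step 2: stack=$ S Q e  input=e e z z $  — match e
step 3: stack=$ S Q  input=e z z $  — expand Q ::= e Q S
step 4: stack=$ S S Q e  input=e z z $  — match e
step 5: stack=$ S S Q  input=z z $  — expand Q ::= λ
step 6: stack=$ S S  input=z z $  — expand S ::= z
step 7: stack=$ S z  input=z z $  — match z
step 8: stack=$ S  input=z $  — expand S ::= z
step 9: stack=$ z  input=z $  — match z
Accept reached after 9 steps.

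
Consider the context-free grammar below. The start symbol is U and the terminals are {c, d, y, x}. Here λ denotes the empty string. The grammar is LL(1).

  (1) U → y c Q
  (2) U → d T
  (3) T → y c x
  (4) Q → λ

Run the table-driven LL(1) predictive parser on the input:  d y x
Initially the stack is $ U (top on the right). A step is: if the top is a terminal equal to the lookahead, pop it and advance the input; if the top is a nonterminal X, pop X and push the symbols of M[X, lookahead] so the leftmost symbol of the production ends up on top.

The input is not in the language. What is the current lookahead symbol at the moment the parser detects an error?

x

step 1: stack=$ U  input=d y x $  — expand U → d T
step 2: stack=$ T d  input=d y x $  — match d
step 3: stack=$ T  input=y x $  — expand T → y c x
step 4: stack=$ x c y  input=y x $  — match y
step 5: stack=$ x c  input=x $  — error: top is terminal c but lookahead is x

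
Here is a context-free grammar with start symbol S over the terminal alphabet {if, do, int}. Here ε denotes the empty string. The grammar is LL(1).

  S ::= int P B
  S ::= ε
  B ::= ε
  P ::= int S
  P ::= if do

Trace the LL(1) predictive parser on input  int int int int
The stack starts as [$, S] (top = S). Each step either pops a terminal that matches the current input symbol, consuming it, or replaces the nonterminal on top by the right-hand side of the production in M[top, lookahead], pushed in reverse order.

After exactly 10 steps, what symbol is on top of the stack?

step 1: stack=$ S  input=int int int int $  — expand S ::= int P B
step 2: stack=$ B P int  input=int int int int $  — match int
step 3: stack=$ B P  input=int int int $  — expand P ::= int S
step 4: stack=$ B S int  input=int int int $  — match int
step 5: stack=$ B S  input=int int $  — expand S ::= int P B
step 6: stack=$ B B P int  input=int int $  — match int
step 7: stack=$ B B P  input=int $  — expand P ::= int S
step 8: stack=$ B B S int  input=int $  — match int
step 9: stack=$ B B S  input=$  — expand S ::= ε
step 10: stack=$ B B  input=$  — expand B ::= ε
Stack after step 10: $ B (top = B).

B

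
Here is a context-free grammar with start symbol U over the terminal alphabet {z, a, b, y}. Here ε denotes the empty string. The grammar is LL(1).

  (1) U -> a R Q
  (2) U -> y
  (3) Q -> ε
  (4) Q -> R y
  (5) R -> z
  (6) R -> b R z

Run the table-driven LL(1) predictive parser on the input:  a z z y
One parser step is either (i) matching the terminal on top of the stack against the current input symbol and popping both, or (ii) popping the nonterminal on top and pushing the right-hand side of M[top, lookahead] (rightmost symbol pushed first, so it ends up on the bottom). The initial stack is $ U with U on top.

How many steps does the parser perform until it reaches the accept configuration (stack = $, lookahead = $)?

     Stack    Input      Action
  1  $ U      a z z y $  expand U -> a R Q
  2  $ Q R a  a z z y $  match a
  3  $ Q R    z z y $    expand R -> z
  4  $ Q z    z z y $    match z
  5  $ Q      z y $      expand Q -> R y
  6  $ y R    z y $      expand R -> z
  7  $ y z    z y $      match z
  8  $ y      y $        match y
Accept reached after 8 steps.

8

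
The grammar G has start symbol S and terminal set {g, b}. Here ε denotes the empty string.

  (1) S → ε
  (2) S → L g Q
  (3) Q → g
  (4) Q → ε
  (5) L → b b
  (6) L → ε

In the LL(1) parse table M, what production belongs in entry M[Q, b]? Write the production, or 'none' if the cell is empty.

none

FIRST(Q) = {ε, g}
FIRST(L) = {ε, b}
FIRST(S) = {ε, b, g}  (via L g Q)
FOLLOW(S) includes $ since S is the start symbol.
FOLLOW(S): S appears on no right-hand side. Thus FOLLOW(S) = {$}.
FOLLOW(Q): in S→L g Q, the suffix after Q is empty, so FOLLOW(Q) ⊇ FOLLOW(S) = {$}. Thus FOLLOW(Q) = {$}.
For Q → g: FIRST(g) = {g}, so it goes in M[Q, t] for t ∈ {g}.
For Q → ε: FIRST(ε) = {ε}, so it goes in M[Q, t] for t ∈ {}; since ε ∈ FIRST, also for every t ∈ FOLLOW(Q) = {$}.
None of these place a production in M[Q, b].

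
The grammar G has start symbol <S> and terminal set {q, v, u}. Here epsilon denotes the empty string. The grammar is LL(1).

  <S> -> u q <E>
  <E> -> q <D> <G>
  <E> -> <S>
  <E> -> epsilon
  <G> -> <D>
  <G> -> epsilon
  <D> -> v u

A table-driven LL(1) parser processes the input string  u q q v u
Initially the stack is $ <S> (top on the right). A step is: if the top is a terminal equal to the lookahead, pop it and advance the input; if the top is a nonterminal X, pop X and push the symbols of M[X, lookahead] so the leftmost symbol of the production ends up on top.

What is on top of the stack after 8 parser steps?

<G>

     Stack        Input        Action
  1  $ <S>        u q q v u $  expand <S> -> u q <E>
  2  $ <E> q u    u q q v u $  match u
  3  $ <E> q      q q v u $    match q
  4  $ <E>        q v u $      expand <E> -> q <D> <G>
  5  $ <G> <D> q  q v u $      match q
  6  $ <G> <D>    v u $        expand <D> -> v u
  7  $ <G> u v    v u $        match v
  8  $ <G> u      u $          match u
Stack after step 8: $ <G> (top = <G>).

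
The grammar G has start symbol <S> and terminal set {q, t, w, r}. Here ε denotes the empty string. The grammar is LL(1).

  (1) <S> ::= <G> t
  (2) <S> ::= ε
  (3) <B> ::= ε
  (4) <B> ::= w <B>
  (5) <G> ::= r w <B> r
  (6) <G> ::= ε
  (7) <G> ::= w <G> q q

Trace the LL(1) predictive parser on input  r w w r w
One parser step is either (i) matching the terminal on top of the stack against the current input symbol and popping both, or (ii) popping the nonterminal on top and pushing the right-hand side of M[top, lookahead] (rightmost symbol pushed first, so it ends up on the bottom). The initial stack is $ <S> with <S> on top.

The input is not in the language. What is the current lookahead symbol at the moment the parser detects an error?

step 1: stack=$ <S>  input=r w w r w $  — expand <S> ::= <G> t
step 2: stack=$ t <G>  input=r w w r w $  — expand <G> ::= r w <B> r
step 3: stack=$ t r <B> w r  input=r w w r w $  — match r
step 4: stack=$ t r <B> w  input=w w r w $  — match w
step 5: stack=$ t r <B>  input=w r w $  — expand <B> ::= w <B>
step 6: stack=$ t r <B> w  input=w r w $  — match w
step 7: stack=$ t r <B>  input=r w $  — expand <B> ::= ε
step 8: stack=$ t r  input=r w $  — match r
step 9: stack=$ t  input=w $  — error: top is terminal t but lookahead is w

w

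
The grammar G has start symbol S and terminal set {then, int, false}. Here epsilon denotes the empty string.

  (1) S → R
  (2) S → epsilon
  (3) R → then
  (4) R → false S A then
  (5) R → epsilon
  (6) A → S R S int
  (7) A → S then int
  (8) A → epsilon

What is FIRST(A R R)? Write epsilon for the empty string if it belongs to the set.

FIRST(R): from R→then we get {then}; from R→false S A then we get {false}; from R→epsilon we get {epsilon}. So FIRST(R) = {epsilon, false, then}.
FIRST(S): from S→R we get {epsilon, false, then}; from S→epsilon we get {epsilon}. So FIRST(S) = {epsilon, false, then}.
FIRST(A): from A→S R S int we get {false, int, then}; from A→S then int we get {false, then}; from A→epsilon we get {epsilon}. So FIRST(A) = {epsilon, false, int, then}.
FIRST(A R R): take FIRST of each symbol in turn, carrying on past any symbol whose FIRST contains epsilon; result {epsilon, false, int, then}.

{epsilon, false, int, then}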